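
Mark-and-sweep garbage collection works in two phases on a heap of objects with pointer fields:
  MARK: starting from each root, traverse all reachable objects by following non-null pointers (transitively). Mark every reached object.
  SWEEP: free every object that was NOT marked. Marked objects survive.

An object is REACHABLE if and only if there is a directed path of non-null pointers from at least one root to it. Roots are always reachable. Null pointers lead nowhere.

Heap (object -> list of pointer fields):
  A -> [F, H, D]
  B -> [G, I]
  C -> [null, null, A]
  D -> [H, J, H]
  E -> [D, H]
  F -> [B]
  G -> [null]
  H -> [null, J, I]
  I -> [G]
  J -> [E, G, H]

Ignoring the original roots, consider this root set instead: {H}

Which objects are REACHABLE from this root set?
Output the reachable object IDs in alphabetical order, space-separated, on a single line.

Answer: D E G H I J

Derivation:
Roots: H
Mark H: refs=null J I, marked=H
Mark J: refs=E G H, marked=H J
Mark I: refs=G, marked=H I J
Mark E: refs=D H, marked=E H I J
Mark G: refs=null, marked=E G H I J
Mark D: refs=H J H, marked=D E G H I J
Unmarked (collected): A B C F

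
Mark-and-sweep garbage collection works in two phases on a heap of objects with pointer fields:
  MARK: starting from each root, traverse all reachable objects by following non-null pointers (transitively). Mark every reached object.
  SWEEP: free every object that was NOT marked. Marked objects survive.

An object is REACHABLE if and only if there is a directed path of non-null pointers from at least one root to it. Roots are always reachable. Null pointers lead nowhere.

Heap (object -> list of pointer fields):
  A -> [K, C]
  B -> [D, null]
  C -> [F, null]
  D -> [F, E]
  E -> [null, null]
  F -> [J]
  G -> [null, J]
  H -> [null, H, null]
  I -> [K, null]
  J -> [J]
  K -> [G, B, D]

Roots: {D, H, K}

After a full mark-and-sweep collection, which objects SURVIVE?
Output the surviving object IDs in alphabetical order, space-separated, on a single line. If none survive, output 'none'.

Roots: D H K
Mark D: refs=F E, marked=D
Mark H: refs=null H null, marked=D H
Mark K: refs=G B D, marked=D H K
Mark F: refs=J, marked=D F H K
Mark E: refs=null null, marked=D E F H K
Mark G: refs=null J, marked=D E F G H K
Mark B: refs=D null, marked=B D E F G H K
Mark J: refs=J, marked=B D E F G H J K
Unmarked (collected): A C I

Answer: B D E F G H J K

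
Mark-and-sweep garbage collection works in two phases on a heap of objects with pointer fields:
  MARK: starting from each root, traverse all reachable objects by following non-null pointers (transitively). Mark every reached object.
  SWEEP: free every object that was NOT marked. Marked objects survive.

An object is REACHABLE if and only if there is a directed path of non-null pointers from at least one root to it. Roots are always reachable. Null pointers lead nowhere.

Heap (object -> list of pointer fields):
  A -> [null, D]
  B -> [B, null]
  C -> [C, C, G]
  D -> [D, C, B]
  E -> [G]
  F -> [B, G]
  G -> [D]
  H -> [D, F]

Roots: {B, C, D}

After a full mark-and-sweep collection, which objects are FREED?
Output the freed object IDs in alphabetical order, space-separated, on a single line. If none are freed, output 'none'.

Roots: B C D
Mark B: refs=B null, marked=B
Mark C: refs=C C G, marked=B C
Mark D: refs=D C B, marked=B C D
Mark G: refs=D, marked=B C D G
Unmarked (collected): A E F H

Answer: A E F H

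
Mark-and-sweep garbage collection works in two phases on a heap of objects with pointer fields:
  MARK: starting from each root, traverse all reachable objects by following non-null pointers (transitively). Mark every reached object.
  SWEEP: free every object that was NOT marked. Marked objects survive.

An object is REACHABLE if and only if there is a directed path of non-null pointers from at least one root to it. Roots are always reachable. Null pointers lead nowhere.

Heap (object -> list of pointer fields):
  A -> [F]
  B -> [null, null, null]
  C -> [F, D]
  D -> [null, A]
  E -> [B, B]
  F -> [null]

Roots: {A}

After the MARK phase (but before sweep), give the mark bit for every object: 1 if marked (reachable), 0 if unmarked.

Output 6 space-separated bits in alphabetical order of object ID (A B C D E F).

Roots: A
Mark A: refs=F, marked=A
Mark F: refs=null, marked=A F
Unmarked (collected): B C D E

Answer: 1 0 0 0 0 1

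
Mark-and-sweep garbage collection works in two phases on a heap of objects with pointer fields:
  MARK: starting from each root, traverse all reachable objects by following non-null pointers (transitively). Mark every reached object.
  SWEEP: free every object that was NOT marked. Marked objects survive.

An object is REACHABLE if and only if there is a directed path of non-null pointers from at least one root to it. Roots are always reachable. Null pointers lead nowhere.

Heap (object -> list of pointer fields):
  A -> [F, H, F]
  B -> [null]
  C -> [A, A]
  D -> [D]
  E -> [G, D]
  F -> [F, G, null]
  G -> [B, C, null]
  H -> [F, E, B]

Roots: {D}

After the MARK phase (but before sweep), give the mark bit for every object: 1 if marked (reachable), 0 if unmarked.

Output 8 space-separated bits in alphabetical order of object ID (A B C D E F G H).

Answer: 0 0 0 1 0 0 0 0

Derivation:
Roots: D
Mark D: refs=D, marked=D
Unmarked (collected): A B C E F G H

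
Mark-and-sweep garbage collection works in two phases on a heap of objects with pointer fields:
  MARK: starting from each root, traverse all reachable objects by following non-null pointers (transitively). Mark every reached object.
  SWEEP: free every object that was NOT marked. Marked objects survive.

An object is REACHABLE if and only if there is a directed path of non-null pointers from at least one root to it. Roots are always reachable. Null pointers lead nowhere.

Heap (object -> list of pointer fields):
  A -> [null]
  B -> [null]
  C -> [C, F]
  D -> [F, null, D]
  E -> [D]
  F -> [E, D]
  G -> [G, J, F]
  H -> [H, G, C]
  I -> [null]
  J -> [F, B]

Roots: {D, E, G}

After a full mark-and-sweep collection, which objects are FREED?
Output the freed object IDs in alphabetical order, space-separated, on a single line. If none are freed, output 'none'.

Answer: A C H I

Derivation:
Roots: D E G
Mark D: refs=F null D, marked=D
Mark E: refs=D, marked=D E
Mark G: refs=G J F, marked=D E G
Mark F: refs=E D, marked=D E F G
Mark J: refs=F B, marked=D E F G J
Mark B: refs=null, marked=B D E F G J
Unmarked (collected): A C H I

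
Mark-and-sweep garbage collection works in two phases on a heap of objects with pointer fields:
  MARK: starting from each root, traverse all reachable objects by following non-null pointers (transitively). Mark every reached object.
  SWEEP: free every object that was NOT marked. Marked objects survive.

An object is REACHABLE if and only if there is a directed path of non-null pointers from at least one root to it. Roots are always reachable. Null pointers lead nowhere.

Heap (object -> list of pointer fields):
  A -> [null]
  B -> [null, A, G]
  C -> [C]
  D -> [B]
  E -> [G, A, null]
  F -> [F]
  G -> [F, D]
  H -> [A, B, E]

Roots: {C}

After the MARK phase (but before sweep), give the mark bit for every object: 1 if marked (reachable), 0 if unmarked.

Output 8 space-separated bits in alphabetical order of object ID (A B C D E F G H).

Answer: 0 0 1 0 0 0 0 0

Derivation:
Roots: C
Mark C: refs=C, marked=C
Unmarked (collected): A B D E F G H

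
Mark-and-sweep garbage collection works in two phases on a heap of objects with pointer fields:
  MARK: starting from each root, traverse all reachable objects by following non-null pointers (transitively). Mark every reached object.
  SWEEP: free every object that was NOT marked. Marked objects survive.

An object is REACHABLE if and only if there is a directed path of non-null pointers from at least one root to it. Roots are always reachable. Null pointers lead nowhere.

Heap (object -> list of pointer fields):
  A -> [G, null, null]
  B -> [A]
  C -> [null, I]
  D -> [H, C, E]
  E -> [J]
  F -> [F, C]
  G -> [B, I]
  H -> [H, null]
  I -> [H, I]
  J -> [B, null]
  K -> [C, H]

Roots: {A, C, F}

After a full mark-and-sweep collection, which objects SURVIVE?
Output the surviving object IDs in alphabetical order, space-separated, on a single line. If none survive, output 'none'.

Roots: A C F
Mark A: refs=G null null, marked=A
Mark C: refs=null I, marked=A C
Mark F: refs=F C, marked=A C F
Mark G: refs=B I, marked=A C F G
Mark I: refs=H I, marked=A C F G I
Mark B: refs=A, marked=A B C F G I
Mark H: refs=H null, marked=A B C F G H I
Unmarked (collected): D E J K

Answer: A B C F G H I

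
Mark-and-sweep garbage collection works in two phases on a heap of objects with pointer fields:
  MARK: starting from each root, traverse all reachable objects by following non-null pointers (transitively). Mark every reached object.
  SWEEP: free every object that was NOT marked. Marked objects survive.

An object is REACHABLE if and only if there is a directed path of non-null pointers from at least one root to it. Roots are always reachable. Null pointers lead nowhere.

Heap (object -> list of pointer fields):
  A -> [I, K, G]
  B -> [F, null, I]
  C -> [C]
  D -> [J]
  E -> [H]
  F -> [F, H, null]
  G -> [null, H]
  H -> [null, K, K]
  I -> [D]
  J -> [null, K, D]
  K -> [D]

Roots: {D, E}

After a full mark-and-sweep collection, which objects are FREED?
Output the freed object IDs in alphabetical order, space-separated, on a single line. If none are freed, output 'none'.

Answer: A B C F G I

Derivation:
Roots: D E
Mark D: refs=J, marked=D
Mark E: refs=H, marked=D E
Mark J: refs=null K D, marked=D E J
Mark H: refs=null K K, marked=D E H J
Mark K: refs=D, marked=D E H J K
Unmarked (collected): A B C F G I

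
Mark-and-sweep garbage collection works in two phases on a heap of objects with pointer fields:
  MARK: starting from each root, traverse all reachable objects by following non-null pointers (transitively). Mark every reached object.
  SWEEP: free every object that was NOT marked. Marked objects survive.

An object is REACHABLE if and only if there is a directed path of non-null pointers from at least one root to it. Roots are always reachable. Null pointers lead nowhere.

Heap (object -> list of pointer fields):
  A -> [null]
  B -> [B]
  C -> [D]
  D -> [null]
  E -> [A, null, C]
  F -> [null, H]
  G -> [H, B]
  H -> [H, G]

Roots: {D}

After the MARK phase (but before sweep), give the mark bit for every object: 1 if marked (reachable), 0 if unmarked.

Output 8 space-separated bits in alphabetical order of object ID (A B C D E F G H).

Roots: D
Mark D: refs=null, marked=D
Unmarked (collected): A B C E F G H

Answer: 0 0 0 1 0 0 0 0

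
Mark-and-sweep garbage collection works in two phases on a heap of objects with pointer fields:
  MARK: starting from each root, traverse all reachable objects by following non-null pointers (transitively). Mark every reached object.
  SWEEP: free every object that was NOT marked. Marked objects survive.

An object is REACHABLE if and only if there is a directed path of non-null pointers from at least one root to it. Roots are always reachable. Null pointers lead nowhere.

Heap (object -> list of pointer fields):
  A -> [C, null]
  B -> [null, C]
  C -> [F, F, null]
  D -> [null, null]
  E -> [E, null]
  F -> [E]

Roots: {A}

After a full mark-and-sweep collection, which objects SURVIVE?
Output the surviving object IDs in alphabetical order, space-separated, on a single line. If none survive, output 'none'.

Roots: A
Mark A: refs=C null, marked=A
Mark C: refs=F F null, marked=A C
Mark F: refs=E, marked=A C F
Mark E: refs=E null, marked=A C E F
Unmarked (collected): B D

Answer: A C E F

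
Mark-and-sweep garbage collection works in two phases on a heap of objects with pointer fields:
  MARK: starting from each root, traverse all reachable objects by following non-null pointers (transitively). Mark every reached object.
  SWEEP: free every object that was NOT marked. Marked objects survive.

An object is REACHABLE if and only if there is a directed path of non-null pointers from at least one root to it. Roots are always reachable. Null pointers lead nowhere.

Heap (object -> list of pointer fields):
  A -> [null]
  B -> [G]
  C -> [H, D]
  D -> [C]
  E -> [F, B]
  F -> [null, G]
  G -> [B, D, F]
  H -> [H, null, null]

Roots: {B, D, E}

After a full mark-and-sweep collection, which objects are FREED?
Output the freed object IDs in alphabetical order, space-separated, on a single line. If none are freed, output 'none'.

Roots: B D E
Mark B: refs=G, marked=B
Mark D: refs=C, marked=B D
Mark E: refs=F B, marked=B D E
Mark G: refs=B D F, marked=B D E G
Mark C: refs=H D, marked=B C D E G
Mark F: refs=null G, marked=B C D E F G
Mark H: refs=H null null, marked=B C D E F G H
Unmarked (collected): A

Answer: A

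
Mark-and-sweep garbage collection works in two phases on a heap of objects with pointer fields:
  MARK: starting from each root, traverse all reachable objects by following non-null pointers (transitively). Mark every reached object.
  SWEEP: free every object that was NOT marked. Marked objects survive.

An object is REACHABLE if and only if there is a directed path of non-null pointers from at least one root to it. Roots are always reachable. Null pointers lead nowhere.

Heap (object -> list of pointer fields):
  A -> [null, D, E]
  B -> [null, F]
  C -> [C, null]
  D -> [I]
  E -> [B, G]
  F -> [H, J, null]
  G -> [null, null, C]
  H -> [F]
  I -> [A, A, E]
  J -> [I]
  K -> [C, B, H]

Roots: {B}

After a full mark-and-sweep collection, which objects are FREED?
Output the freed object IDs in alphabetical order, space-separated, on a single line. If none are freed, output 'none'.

Roots: B
Mark B: refs=null F, marked=B
Mark F: refs=H J null, marked=B F
Mark H: refs=F, marked=B F H
Mark J: refs=I, marked=B F H J
Mark I: refs=A A E, marked=B F H I J
Mark A: refs=null D E, marked=A B F H I J
Mark E: refs=B G, marked=A B E F H I J
Mark D: refs=I, marked=A B D E F H I J
Mark G: refs=null null C, marked=A B D E F G H I J
Mark C: refs=C null, marked=A B C D E F G H I J
Unmarked (collected): K

Answer: K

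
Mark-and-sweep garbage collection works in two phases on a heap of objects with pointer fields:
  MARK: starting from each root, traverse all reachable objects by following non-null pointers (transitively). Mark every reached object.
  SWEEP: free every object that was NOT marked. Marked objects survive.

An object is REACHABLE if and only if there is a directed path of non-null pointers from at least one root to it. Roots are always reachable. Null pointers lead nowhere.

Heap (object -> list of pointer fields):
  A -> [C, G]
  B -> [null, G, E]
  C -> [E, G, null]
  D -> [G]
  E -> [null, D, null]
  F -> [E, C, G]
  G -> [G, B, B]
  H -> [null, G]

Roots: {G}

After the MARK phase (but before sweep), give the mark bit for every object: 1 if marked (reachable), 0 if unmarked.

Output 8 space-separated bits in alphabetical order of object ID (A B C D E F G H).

Answer: 0 1 0 1 1 0 1 0

Derivation:
Roots: G
Mark G: refs=G B B, marked=G
Mark B: refs=null G E, marked=B G
Mark E: refs=null D null, marked=B E G
Mark D: refs=G, marked=B D E G
Unmarked (collected): A C F H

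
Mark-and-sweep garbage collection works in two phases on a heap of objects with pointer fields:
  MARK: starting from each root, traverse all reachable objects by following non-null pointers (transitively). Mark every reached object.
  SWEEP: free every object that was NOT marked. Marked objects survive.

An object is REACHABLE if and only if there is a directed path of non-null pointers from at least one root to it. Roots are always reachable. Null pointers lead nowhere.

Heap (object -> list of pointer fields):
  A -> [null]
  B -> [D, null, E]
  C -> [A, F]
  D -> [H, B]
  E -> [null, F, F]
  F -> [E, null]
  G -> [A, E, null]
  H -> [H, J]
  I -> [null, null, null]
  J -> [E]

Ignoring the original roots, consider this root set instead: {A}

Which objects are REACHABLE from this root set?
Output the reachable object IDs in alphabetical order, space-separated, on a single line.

Answer: A

Derivation:
Roots: A
Mark A: refs=null, marked=A
Unmarked (collected): B C D E F G H I J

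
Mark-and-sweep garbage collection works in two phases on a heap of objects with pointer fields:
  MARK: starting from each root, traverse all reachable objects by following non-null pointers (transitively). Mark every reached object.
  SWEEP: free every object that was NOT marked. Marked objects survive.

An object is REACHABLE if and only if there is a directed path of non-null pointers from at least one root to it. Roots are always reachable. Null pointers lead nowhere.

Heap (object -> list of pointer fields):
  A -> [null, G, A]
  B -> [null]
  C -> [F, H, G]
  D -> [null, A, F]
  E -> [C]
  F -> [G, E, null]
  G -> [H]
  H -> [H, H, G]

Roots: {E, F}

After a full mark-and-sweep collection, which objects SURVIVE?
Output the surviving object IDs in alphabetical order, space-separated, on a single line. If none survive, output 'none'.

Roots: E F
Mark E: refs=C, marked=E
Mark F: refs=G E null, marked=E F
Mark C: refs=F H G, marked=C E F
Mark G: refs=H, marked=C E F G
Mark H: refs=H H G, marked=C E F G H
Unmarked (collected): A B D

Answer: C E F G H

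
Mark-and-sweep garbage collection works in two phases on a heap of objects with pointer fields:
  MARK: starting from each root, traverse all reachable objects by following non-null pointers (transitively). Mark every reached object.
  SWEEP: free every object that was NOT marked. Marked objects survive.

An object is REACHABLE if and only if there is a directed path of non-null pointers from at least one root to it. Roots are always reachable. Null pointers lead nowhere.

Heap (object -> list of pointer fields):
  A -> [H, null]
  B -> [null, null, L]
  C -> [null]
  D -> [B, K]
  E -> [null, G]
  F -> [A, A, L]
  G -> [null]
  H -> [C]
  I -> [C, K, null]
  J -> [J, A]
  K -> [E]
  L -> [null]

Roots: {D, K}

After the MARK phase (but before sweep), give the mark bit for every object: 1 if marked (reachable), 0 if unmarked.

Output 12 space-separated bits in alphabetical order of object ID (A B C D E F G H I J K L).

Answer: 0 1 0 1 1 0 1 0 0 0 1 1

Derivation:
Roots: D K
Mark D: refs=B K, marked=D
Mark K: refs=E, marked=D K
Mark B: refs=null null L, marked=B D K
Mark E: refs=null G, marked=B D E K
Mark L: refs=null, marked=B D E K L
Mark G: refs=null, marked=B D E G K L
Unmarked (collected): A C F H I J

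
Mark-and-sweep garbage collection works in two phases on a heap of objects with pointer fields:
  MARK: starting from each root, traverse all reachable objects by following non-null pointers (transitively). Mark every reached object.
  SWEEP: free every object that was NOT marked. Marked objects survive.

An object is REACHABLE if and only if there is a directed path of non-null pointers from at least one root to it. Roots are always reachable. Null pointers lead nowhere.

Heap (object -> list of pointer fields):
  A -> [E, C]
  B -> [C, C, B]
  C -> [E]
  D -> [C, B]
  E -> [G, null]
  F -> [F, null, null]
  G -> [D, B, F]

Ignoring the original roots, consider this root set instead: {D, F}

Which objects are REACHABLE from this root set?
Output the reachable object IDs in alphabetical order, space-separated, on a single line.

Roots: D F
Mark D: refs=C B, marked=D
Mark F: refs=F null null, marked=D F
Mark C: refs=E, marked=C D F
Mark B: refs=C C B, marked=B C D F
Mark E: refs=G null, marked=B C D E F
Mark G: refs=D B F, marked=B C D E F G
Unmarked (collected): A

Answer: B C D E F G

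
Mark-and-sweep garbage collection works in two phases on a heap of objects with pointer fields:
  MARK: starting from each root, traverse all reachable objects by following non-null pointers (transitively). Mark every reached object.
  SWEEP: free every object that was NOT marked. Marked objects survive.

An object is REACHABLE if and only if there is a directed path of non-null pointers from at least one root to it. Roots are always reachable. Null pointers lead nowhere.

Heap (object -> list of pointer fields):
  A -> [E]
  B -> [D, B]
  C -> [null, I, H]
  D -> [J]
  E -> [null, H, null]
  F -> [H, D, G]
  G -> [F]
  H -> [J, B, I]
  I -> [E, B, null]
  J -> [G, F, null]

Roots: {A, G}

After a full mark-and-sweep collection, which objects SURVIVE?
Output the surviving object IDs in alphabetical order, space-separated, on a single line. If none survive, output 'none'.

Answer: A B D E F G H I J

Derivation:
Roots: A G
Mark A: refs=E, marked=A
Mark G: refs=F, marked=A G
Mark E: refs=null H null, marked=A E G
Mark F: refs=H D G, marked=A E F G
Mark H: refs=J B I, marked=A E F G H
Mark D: refs=J, marked=A D E F G H
Mark J: refs=G F null, marked=A D E F G H J
Mark B: refs=D B, marked=A B D E F G H J
Mark I: refs=E B null, marked=A B D E F G H I J
Unmarked (collected): C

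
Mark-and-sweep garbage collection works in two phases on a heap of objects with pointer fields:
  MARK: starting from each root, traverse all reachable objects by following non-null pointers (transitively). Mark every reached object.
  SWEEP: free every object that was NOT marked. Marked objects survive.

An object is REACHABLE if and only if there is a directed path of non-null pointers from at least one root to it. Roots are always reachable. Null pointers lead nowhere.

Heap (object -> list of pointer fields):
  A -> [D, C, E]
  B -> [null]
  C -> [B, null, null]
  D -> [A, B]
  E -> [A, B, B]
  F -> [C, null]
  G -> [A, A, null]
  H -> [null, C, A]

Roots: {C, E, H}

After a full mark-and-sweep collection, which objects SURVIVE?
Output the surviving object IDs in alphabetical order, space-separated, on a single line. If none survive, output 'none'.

Roots: C E H
Mark C: refs=B null null, marked=C
Mark E: refs=A B B, marked=C E
Mark H: refs=null C A, marked=C E H
Mark B: refs=null, marked=B C E H
Mark A: refs=D C E, marked=A B C E H
Mark D: refs=A B, marked=A B C D E H
Unmarked (collected): F G

Answer: A B C D E H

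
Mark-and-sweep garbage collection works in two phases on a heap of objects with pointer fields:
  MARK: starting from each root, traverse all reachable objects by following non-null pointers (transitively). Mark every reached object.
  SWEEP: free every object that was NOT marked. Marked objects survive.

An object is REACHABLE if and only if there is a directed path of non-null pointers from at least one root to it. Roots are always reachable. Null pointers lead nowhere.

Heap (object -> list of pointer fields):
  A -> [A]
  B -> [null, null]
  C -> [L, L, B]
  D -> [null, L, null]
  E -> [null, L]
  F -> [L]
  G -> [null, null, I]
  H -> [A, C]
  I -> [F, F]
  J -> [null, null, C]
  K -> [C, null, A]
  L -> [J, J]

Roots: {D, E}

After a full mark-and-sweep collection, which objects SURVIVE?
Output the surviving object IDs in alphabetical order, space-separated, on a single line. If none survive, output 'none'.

Answer: B C D E J L

Derivation:
Roots: D E
Mark D: refs=null L null, marked=D
Mark E: refs=null L, marked=D E
Mark L: refs=J J, marked=D E L
Mark J: refs=null null C, marked=D E J L
Mark C: refs=L L B, marked=C D E J L
Mark B: refs=null null, marked=B C D E J L
Unmarked (collected): A F G H I K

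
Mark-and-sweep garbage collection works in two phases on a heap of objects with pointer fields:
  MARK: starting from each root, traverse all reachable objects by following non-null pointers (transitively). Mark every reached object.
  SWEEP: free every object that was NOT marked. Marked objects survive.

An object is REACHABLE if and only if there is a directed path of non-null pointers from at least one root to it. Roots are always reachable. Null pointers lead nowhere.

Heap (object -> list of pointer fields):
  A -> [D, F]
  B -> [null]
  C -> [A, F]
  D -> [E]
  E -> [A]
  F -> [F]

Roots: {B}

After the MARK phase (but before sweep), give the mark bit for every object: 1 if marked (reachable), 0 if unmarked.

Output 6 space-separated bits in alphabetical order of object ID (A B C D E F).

Roots: B
Mark B: refs=null, marked=B
Unmarked (collected): A C D E F

Answer: 0 1 0 0 0 0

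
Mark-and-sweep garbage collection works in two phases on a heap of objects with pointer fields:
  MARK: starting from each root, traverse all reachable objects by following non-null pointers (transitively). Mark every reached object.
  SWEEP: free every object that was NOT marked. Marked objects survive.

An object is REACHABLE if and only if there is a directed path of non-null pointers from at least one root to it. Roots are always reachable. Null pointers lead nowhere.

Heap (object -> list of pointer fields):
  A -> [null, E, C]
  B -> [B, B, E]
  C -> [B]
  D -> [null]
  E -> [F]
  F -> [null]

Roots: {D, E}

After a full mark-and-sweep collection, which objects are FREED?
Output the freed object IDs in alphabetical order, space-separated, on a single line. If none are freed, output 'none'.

Answer: A B C

Derivation:
Roots: D E
Mark D: refs=null, marked=D
Mark E: refs=F, marked=D E
Mark F: refs=null, marked=D E F
Unmarked (collected): A B C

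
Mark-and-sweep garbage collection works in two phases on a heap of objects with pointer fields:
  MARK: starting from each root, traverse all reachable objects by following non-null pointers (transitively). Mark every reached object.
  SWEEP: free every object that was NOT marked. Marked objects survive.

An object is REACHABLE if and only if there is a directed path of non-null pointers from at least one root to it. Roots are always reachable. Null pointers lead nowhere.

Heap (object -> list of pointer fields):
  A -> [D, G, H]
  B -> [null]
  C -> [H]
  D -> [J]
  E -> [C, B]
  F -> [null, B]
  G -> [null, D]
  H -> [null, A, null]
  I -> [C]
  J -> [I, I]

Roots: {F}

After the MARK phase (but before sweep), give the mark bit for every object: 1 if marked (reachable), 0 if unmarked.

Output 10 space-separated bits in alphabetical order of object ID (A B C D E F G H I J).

Roots: F
Mark F: refs=null B, marked=F
Mark B: refs=null, marked=B F
Unmarked (collected): A C D E G H I J

Answer: 0 1 0 0 0 1 0 0 0 0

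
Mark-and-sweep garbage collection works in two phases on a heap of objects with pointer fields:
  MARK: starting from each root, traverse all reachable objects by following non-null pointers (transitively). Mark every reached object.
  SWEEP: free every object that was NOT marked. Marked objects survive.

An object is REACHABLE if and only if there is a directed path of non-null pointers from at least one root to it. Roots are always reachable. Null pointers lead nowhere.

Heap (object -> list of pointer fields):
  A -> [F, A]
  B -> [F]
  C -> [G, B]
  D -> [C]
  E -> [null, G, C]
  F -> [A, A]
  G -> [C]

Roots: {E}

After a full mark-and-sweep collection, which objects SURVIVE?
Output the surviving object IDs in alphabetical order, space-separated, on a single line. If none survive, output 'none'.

Answer: A B C E F G

Derivation:
Roots: E
Mark E: refs=null G C, marked=E
Mark G: refs=C, marked=E G
Mark C: refs=G B, marked=C E G
Mark B: refs=F, marked=B C E G
Mark F: refs=A A, marked=B C E F G
Mark A: refs=F A, marked=A B C E F G
Unmarked (collected): D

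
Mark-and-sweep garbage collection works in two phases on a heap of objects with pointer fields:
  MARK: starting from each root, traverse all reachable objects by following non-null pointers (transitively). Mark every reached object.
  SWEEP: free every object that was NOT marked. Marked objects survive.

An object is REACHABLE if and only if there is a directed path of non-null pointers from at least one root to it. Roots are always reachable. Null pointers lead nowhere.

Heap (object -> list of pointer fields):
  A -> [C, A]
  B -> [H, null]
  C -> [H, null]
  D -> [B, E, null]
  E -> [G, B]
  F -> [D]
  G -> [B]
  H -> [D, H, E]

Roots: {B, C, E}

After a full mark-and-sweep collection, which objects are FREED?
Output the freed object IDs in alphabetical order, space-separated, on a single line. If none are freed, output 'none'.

Roots: B C E
Mark B: refs=H null, marked=B
Mark C: refs=H null, marked=B C
Mark E: refs=G B, marked=B C E
Mark H: refs=D H E, marked=B C E H
Mark G: refs=B, marked=B C E G H
Mark D: refs=B E null, marked=B C D E G H
Unmarked (collected): A F

Answer: A F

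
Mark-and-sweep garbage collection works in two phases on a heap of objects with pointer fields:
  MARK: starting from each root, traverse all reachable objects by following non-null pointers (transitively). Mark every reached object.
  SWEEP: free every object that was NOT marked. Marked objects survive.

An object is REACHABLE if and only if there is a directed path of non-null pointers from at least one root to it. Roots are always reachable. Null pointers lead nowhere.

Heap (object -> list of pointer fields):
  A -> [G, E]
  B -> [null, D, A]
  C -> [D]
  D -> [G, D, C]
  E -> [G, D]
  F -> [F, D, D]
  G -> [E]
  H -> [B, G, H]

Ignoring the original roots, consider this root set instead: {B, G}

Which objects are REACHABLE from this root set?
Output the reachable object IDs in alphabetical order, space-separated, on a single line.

Roots: B G
Mark B: refs=null D A, marked=B
Mark G: refs=E, marked=B G
Mark D: refs=G D C, marked=B D G
Mark A: refs=G E, marked=A B D G
Mark E: refs=G D, marked=A B D E G
Mark C: refs=D, marked=A B C D E G
Unmarked (collected): F H

Answer: A B C D E G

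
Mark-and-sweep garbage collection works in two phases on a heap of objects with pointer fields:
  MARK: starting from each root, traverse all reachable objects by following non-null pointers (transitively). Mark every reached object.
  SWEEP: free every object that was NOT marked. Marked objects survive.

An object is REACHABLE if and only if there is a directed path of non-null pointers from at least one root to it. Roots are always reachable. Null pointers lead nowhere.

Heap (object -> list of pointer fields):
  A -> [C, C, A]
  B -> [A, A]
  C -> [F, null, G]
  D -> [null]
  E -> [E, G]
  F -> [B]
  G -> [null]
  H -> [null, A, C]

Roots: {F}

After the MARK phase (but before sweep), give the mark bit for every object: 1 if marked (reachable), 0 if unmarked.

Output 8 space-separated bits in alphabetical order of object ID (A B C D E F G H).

Answer: 1 1 1 0 0 1 1 0

Derivation:
Roots: F
Mark F: refs=B, marked=F
Mark B: refs=A A, marked=B F
Mark A: refs=C C A, marked=A B F
Mark C: refs=F null G, marked=A B C F
Mark G: refs=null, marked=A B C F G
Unmarked (collected): D E H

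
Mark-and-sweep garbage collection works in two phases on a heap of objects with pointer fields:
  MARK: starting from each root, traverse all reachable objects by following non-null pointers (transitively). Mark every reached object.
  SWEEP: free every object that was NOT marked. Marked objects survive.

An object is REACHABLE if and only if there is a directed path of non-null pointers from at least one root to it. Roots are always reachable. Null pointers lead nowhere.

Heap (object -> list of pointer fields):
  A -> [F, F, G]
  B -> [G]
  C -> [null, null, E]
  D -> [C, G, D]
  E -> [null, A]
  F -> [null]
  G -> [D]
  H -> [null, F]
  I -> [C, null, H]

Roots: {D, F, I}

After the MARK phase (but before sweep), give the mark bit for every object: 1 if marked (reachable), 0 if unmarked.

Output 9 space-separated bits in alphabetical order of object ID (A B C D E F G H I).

Answer: 1 0 1 1 1 1 1 1 1

Derivation:
Roots: D F I
Mark D: refs=C G D, marked=D
Mark F: refs=null, marked=D F
Mark I: refs=C null H, marked=D F I
Mark C: refs=null null E, marked=C D F I
Mark G: refs=D, marked=C D F G I
Mark H: refs=null F, marked=C D F G H I
Mark E: refs=null A, marked=C D E F G H I
Mark A: refs=F F G, marked=A C D E F G H I
Unmarked (collected): B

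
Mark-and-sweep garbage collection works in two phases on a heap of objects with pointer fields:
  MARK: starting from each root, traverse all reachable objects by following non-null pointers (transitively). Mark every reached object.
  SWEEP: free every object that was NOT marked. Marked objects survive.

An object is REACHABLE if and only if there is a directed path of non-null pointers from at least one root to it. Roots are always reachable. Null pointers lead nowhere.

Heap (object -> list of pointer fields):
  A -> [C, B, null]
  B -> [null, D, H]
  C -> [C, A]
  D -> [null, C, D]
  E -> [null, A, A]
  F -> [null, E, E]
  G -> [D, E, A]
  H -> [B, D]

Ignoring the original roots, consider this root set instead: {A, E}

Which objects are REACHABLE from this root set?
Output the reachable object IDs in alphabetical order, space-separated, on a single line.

Roots: A E
Mark A: refs=C B null, marked=A
Mark E: refs=null A A, marked=A E
Mark C: refs=C A, marked=A C E
Mark B: refs=null D H, marked=A B C E
Mark D: refs=null C D, marked=A B C D E
Mark H: refs=B D, marked=A B C D E H
Unmarked (collected): F G

Answer: A B C D E H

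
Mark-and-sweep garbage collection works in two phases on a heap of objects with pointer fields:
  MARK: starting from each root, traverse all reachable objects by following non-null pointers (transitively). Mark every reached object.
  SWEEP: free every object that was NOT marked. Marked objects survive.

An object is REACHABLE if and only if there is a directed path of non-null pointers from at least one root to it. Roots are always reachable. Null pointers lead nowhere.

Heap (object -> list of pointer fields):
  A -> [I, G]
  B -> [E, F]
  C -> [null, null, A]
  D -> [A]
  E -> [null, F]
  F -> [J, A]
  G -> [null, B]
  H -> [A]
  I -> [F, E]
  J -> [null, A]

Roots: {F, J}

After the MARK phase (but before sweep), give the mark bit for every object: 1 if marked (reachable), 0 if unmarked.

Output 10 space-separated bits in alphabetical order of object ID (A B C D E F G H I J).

Roots: F J
Mark F: refs=J A, marked=F
Mark J: refs=null A, marked=F J
Mark A: refs=I G, marked=A F J
Mark I: refs=F E, marked=A F I J
Mark G: refs=null B, marked=A F G I J
Mark E: refs=null F, marked=A E F G I J
Mark B: refs=E F, marked=A B E F G I J
Unmarked (collected): C D H

Answer: 1 1 0 0 1 1 1 0 1 1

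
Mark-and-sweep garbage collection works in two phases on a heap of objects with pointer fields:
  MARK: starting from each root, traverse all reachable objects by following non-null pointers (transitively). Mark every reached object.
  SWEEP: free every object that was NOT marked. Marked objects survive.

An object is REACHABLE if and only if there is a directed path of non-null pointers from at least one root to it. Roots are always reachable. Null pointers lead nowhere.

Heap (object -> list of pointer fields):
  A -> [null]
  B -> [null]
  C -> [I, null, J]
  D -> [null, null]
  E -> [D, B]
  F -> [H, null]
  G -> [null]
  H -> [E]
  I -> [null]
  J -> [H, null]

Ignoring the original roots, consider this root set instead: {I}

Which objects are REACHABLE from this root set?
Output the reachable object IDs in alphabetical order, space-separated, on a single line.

Roots: I
Mark I: refs=null, marked=I
Unmarked (collected): A B C D E F G H J

Answer: I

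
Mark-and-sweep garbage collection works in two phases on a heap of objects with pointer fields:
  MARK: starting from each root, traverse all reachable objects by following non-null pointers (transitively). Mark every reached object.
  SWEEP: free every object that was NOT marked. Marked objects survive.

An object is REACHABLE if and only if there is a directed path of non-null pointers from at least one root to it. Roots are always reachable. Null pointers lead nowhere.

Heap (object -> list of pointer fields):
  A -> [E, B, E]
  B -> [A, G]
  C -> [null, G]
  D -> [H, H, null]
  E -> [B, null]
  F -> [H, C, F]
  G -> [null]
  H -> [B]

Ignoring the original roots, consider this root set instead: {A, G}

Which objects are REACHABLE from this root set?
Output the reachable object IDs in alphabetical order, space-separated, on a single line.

Answer: A B E G

Derivation:
Roots: A G
Mark A: refs=E B E, marked=A
Mark G: refs=null, marked=A G
Mark E: refs=B null, marked=A E G
Mark B: refs=A G, marked=A B E G
Unmarked (collected): C D F H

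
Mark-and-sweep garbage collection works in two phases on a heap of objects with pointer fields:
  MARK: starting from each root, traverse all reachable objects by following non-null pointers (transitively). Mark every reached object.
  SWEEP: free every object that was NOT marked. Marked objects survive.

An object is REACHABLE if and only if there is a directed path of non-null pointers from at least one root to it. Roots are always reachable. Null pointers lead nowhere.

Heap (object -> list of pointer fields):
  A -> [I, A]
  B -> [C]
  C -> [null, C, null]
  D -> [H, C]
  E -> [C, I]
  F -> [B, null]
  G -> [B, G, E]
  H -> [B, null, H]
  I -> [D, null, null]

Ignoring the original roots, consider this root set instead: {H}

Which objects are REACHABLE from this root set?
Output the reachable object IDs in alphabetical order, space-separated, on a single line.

Answer: B C H

Derivation:
Roots: H
Mark H: refs=B null H, marked=H
Mark B: refs=C, marked=B H
Mark C: refs=null C null, marked=B C H
Unmarked (collected): A D E F G I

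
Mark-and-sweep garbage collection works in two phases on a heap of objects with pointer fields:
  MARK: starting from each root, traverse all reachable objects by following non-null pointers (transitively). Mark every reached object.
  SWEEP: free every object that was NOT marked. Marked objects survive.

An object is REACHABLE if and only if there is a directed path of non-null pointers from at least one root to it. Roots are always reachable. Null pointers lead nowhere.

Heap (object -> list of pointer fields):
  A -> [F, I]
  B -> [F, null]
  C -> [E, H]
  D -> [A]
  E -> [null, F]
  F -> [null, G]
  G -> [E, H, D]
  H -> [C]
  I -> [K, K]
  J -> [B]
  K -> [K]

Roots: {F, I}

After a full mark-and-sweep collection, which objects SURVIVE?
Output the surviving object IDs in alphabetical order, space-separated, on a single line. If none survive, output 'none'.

Answer: A C D E F G H I K

Derivation:
Roots: F I
Mark F: refs=null G, marked=F
Mark I: refs=K K, marked=F I
Mark G: refs=E H D, marked=F G I
Mark K: refs=K, marked=F G I K
Mark E: refs=null F, marked=E F G I K
Mark H: refs=C, marked=E F G H I K
Mark D: refs=A, marked=D E F G H I K
Mark C: refs=E H, marked=C D E F G H I K
Mark A: refs=F I, marked=A C D E F G H I K
Unmarked (collected): B J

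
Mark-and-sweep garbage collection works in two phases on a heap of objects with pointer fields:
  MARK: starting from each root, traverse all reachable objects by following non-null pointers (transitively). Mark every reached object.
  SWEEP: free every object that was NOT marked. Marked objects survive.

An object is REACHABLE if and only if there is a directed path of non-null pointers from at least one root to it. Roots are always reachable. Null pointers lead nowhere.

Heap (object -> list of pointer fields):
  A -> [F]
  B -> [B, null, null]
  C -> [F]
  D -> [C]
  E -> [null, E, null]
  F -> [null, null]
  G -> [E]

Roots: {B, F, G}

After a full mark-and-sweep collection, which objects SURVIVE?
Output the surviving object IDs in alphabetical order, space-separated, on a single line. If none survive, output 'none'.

Roots: B F G
Mark B: refs=B null null, marked=B
Mark F: refs=null null, marked=B F
Mark G: refs=E, marked=B F G
Mark E: refs=null E null, marked=B E F G
Unmarked (collected): A C D

Answer: B E F G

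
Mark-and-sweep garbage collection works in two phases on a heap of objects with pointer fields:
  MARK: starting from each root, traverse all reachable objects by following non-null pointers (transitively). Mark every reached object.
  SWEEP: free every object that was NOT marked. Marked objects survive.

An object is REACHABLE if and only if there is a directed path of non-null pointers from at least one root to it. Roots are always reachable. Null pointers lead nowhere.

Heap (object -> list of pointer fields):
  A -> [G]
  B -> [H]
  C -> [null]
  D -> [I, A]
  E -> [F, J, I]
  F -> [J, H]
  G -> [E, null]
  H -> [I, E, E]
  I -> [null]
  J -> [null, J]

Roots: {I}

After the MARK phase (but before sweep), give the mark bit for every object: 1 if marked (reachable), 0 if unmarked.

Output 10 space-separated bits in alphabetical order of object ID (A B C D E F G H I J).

Answer: 0 0 0 0 0 0 0 0 1 0

Derivation:
Roots: I
Mark I: refs=null, marked=I
Unmarked (collected): A B C D E F G H J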